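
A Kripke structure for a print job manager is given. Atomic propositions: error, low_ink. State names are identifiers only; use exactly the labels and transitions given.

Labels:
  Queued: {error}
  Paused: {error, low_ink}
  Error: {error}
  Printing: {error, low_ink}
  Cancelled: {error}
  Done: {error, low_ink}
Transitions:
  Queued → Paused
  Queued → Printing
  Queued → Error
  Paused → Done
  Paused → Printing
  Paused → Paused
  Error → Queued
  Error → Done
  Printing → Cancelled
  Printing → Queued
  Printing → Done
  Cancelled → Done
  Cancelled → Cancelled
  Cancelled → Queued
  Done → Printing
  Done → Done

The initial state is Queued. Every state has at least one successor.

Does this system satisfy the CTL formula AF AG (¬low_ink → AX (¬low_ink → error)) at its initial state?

Satisfied

States satisfying AG (¬low_ink → AX (¬low_ink → error)): {Queued, Paused, Error, Printing, Cancelled, Done}.
States satisfying AF AG (¬low_ink → AX (¬low_ink → error)): {Queued, Paused, Error, Printing, Cancelled, Done}.
Queued ∈ Sat(AF AG (¬low_ink → AX (¬low_ink → error))).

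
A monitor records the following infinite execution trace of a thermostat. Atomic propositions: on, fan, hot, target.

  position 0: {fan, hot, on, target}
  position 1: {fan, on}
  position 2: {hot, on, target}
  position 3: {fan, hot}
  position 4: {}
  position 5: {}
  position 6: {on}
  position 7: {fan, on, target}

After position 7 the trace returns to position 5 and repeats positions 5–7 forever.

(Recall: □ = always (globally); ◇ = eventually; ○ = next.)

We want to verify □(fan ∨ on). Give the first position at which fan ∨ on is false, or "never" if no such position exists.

Check fan ∨ on at each position in order: 0 ✓, 1 ✓, 2 ✓, 3 ✓.
At position 4 the labels are {}, so fan ∨ on is false there. This is the first violation.

4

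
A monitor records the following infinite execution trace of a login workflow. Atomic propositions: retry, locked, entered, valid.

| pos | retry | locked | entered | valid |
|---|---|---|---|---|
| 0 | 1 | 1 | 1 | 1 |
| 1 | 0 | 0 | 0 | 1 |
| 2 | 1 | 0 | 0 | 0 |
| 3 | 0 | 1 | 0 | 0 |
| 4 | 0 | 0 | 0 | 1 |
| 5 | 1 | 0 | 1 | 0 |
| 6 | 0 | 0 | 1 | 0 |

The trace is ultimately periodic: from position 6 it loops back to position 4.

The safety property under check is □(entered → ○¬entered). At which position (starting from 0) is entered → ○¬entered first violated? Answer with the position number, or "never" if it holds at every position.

5

Check entered → ○¬entered at each position in order: 0 ✓, 1 ✓, 2 ✓, 3 ✓, 4 ✓.
At position 5 the labels are {entered, retry} and the next position 6 has {entered}, so entered → ○¬entered is false there. This is the first violation.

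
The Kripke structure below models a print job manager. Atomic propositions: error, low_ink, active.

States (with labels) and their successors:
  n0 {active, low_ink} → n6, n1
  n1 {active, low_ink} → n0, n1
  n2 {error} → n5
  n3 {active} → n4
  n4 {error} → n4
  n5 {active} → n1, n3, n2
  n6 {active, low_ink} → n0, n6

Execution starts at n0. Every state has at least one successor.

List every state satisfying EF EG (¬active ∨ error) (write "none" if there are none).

{n2, n3, n4, n5}

States satisfying EG (¬active ∨ error): {n4}.
States satisfying EF EG (¬active ∨ error): {n2, n3, n4, n5}.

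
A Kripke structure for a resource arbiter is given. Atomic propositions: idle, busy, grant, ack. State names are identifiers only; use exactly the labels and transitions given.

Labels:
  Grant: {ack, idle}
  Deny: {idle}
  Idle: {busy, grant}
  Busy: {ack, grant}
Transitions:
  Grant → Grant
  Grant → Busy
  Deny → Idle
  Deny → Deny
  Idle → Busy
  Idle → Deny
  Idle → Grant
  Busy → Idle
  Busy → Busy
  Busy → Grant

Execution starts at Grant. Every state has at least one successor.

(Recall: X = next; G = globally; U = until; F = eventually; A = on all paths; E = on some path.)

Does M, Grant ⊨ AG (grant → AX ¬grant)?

No

States satisfying grant → AX ¬grant: {Grant, Deny}.
States satisfying AG (grant → AX ¬grant): ∅.
Busy is reachable from Grant and violates grant → AX ¬grant, so AG fails at Grant.
Grant ∉ Sat(AG (grant → AX ¬grant)).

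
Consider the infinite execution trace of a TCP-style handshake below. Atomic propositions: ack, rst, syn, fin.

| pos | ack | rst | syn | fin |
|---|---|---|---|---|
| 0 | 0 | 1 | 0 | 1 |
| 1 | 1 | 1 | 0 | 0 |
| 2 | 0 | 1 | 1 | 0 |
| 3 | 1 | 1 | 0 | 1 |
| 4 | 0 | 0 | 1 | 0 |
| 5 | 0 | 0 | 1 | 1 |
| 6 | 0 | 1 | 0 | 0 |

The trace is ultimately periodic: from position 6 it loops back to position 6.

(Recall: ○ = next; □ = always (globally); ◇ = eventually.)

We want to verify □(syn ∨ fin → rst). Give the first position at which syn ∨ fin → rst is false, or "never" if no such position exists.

Check syn ∨ fin → rst at each position in order: 0 ✓, 1 ✓, 2 ✓, 3 ✓.
At position 4 the labels are {syn}, so syn ∨ fin → rst is false there. This is the first violation.

4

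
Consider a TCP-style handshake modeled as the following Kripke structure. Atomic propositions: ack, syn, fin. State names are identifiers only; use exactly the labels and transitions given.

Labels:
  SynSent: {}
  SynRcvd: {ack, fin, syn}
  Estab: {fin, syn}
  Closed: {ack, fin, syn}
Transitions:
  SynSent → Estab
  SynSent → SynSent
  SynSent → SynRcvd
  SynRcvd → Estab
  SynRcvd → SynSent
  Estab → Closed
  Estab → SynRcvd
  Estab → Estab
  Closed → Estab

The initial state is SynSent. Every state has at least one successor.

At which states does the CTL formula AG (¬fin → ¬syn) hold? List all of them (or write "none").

States satisfying ¬fin → ¬syn: {SynSent, SynRcvd, Estab, Closed}.
States satisfying AG (¬fin → ¬syn): {SynSent, SynRcvd, Estab, Closed}.

{SynSent, SynRcvd, Estab, Closed}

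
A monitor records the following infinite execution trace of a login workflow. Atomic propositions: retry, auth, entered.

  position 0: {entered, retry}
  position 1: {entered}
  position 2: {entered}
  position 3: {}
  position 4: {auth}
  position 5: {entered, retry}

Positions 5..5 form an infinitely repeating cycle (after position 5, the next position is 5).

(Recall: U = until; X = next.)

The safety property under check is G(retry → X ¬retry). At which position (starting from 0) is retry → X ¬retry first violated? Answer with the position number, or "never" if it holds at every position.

Check retry → X ¬retry at each position in order: 0 ✓, 1 ✓, 2 ✓, 3 ✓, 4 ✓.
At position 5 the labels are {entered, retry} and the next position 5 has {entered, retry}, so retry → X ¬retry is false there. This is the first violation.

5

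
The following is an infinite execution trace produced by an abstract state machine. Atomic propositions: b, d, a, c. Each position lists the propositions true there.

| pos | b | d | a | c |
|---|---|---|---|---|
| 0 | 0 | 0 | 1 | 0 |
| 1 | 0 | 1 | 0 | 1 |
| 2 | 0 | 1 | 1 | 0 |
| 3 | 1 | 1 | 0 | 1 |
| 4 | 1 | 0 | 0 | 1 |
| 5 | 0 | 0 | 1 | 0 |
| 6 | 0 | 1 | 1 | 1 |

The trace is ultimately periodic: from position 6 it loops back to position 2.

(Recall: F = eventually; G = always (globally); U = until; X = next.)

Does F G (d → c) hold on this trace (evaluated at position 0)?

G (d → c) is false at every position 0..6, so it never becomes true and F G (d → c) fails.

Does not hold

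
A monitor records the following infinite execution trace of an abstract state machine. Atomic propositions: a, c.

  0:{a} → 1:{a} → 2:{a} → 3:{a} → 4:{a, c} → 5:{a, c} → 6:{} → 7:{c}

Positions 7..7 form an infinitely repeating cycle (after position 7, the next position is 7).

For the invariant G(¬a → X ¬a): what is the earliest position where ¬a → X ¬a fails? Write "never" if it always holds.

¬a → X ¬a holds at every position 0..7, and those are all the positions the trace ever visits, so the invariant G(¬a → X ¬a) is never violated.

never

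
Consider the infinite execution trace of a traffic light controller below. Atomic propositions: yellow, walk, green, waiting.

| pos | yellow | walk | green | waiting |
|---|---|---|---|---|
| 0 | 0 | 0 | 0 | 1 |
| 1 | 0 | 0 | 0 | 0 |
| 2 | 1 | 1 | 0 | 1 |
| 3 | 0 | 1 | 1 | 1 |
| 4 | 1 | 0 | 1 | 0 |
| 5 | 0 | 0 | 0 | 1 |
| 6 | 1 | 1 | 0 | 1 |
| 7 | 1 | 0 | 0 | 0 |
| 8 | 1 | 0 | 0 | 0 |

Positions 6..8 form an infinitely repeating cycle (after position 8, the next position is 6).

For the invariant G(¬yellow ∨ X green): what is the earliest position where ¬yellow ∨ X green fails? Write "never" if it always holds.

4

Check ¬yellow ∨ X green at each position in order: 0 ✓, 1 ✓, 2 ✓, 3 ✓.
At position 4 the labels are {green, yellow} and the next position 5 has {waiting}, so ¬yellow ∨ X green is false there. This is the first violation.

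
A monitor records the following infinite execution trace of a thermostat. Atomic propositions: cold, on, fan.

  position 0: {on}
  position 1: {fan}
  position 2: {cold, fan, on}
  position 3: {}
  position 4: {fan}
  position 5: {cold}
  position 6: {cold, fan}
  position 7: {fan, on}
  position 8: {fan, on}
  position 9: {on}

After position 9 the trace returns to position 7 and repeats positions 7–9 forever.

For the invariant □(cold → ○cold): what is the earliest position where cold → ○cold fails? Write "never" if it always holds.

Check cold → ○cold at each position in order: 0 ✓, 1 ✓.
At position 2 the labels are {cold, fan, on} and the next position 3 has {}, so cold → ○cold is false there. This is the first violation.

2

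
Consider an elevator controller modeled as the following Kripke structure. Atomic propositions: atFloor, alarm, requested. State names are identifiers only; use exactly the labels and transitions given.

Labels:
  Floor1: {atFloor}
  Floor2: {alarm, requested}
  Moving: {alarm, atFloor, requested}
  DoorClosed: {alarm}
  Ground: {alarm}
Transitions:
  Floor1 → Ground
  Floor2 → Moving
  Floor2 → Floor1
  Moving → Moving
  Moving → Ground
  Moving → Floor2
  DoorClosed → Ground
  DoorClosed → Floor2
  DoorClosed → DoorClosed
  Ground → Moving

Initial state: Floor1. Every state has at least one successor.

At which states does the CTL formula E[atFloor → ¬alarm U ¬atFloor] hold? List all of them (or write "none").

States satisfying atFloor → ¬alarm: {Floor1, Floor2, DoorClosed, Ground}.
States satisfying ¬atFloor: {Floor2, DoorClosed, Ground}.
States satisfying E[atFloor → ¬alarm U ¬atFloor]: {Floor1, Floor2, DoorClosed, Ground}.

{Floor1, Floor2, DoorClosed, Ground}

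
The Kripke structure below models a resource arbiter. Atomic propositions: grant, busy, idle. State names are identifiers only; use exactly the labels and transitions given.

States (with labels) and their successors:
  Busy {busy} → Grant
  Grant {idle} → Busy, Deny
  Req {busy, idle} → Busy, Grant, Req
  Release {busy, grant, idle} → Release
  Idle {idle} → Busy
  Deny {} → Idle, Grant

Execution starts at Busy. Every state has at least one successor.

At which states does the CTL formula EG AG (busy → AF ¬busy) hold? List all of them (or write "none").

{Busy, Grant, Idle, Deny}

States satisfying AG (busy → AF ¬busy): {Busy, Grant, Idle, Deny}.
States satisfying EG AG (busy → AF ¬busy): {Busy, Grant, Idle, Deny}.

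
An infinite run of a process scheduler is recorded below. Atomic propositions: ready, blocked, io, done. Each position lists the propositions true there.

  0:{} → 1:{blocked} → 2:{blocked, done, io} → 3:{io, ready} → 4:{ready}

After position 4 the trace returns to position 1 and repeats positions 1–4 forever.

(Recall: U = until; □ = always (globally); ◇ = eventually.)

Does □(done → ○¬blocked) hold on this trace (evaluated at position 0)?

Holds

done → ○¬blocked holds at every position 0..4, and those are all positions ever visited, so □(done → ○¬blocked) holds.
Positions where done holds: 2.
Check ○¬blocked at each: 2→ok.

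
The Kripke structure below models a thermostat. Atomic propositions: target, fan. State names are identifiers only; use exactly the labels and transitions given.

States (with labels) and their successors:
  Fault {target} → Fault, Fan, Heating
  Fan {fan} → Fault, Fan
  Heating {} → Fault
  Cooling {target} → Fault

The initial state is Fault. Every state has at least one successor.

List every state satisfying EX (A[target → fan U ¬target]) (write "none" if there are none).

States satisfying A[target → fan U ¬target]: {Fan, Heating}.
States satisfying EX (A[target → fan U ¬target]): {Fault, Fan}.

{Fault, Fan}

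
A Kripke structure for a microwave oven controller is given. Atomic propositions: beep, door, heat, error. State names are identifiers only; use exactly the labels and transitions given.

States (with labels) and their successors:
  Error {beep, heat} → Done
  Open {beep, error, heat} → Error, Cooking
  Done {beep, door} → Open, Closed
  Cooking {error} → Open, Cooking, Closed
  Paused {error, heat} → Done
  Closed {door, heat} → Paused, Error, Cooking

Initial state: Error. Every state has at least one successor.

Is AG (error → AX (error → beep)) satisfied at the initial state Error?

States satisfying error → AX (error → beep): {Error, Done, Paused, Closed}.
States satisfying AG (error → AX (error → beep)): ∅.
Cooking is reachable from Error and violates error → AX (error → beep), so AG fails at Error.
Error ∉ Sat(AG (error → AX (error → beep))).

Does not hold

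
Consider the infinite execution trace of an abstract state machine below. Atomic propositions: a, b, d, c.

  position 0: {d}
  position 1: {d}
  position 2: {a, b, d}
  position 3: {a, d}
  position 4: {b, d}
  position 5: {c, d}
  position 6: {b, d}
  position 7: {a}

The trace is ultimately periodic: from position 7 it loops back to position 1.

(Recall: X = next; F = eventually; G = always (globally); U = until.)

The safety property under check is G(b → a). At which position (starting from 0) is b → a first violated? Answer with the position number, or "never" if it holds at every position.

Check b → a at each position in order: 0 ✓, 1 ✓, 2 ✓, 3 ✓.
At position 4 the labels are {b, d}, so b → a is false there. This is the first violation.

4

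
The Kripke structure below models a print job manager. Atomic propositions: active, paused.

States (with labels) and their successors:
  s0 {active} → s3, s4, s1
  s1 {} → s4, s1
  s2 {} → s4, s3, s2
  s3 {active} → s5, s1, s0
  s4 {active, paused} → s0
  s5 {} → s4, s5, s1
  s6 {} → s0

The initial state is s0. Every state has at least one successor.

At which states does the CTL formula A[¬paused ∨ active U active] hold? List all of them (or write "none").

States satisfying ¬paused ∨ active: {s0, s1, s2, s3, s4, s5, s6}.
States satisfying active: {s0, s3, s4}.
States satisfying A[¬paused ∨ active U active]: {s0, s3, s4, s6}.

{s0, s3, s4, s6}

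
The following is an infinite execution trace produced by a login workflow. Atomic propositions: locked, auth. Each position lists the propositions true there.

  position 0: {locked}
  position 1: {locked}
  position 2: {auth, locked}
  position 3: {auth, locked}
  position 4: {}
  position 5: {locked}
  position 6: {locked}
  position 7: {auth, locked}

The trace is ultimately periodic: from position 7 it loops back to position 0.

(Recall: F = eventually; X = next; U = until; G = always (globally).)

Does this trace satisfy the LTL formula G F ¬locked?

F ¬locked holds at every position 0..7, and those are all positions ever visited, so G F ¬locked holds.

Holds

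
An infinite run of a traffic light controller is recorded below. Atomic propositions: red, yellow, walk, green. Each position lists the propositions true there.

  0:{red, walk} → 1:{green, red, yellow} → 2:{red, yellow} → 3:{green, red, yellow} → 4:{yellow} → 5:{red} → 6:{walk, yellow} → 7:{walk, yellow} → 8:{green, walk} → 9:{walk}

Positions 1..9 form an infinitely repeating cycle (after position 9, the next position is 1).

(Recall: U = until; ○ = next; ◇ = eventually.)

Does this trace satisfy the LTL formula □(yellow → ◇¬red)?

yellow → ◇¬red holds at every position 0..9, and those are all positions ever visited, so □(yellow → ◇¬red) holds.
Positions where yellow holds: 1, 2, 3, 4, 6, 7.
Check ◇¬red at each: 1→ok, 2→ok, 3→ok, 4→ok, 6→ok, 7→ok.

Yes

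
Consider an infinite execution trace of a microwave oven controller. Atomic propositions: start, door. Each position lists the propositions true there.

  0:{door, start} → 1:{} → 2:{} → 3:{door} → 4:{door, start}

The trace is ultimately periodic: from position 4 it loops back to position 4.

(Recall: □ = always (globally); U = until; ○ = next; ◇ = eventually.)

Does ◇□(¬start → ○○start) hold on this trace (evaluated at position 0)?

Yes

□(¬start → ○○start) holds at position 2, which is reachable from 0, so ◇□(¬start → ○○start) holds.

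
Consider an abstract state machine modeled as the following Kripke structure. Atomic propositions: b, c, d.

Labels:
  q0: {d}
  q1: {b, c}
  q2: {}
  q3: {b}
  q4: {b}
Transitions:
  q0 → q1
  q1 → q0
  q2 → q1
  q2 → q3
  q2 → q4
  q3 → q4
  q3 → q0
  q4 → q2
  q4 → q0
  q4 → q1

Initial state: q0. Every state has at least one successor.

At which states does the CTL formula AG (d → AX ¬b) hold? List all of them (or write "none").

none

States satisfying d → AX ¬b: {q1, q2, q3, q4}.
States satisfying AG (d → AX ¬b): ∅.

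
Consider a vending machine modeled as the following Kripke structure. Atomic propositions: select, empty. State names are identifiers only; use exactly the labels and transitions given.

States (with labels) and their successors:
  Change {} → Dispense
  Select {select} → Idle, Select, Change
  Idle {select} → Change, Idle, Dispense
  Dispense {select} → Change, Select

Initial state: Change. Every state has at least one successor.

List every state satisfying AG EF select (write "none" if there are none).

States satisfying EF select: {Change, Select, Idle, Dispense}.
States satisfying AG EF select: {Change, Select, Idle, Dispense}.

{Change, Select, Idle, Dispense}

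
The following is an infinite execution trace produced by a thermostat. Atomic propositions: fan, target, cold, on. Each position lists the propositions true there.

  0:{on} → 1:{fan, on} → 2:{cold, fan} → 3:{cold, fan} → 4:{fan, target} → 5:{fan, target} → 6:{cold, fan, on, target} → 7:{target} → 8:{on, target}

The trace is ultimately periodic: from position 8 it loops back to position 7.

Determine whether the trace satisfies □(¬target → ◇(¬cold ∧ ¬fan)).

Holds

¬target → ◇(¬cold ∧ ¬fan) holds at every position 0..8, and those are all positions ever visited, so □(¬target → ◇(¬cold ∧ ¬fan)) holds.
Positions where ¬target holds: 0, 1, 2, 3.
Check ◇(¬cold ∧ ¬fan) at each: 0→ok, 1→ok, 2→ok, 3→ok.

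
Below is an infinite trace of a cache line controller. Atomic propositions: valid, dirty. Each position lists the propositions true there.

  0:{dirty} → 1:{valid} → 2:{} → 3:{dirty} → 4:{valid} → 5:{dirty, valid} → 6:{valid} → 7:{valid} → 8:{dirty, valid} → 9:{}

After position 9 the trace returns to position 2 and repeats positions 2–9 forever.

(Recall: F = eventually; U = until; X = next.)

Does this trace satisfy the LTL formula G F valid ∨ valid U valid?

F valid holds at every position 0..9, and those are all positions ever visited, so G F valid holds.
Walking from position 0: at position 0, valid has not yet held and valid fails, so valid U valid is false.
At position 0: G F valid is true; valid U valid is false; so G F valid ∨ valid U valid is true.

Holds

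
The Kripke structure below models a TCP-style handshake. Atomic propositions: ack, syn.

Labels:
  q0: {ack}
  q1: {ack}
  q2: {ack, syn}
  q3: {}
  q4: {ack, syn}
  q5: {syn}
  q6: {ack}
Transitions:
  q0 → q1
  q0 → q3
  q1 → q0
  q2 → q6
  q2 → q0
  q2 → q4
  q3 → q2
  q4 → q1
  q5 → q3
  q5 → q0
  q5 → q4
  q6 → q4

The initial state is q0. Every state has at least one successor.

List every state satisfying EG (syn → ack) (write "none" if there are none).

{q0, q1, q2, q3, q4, q6}

States satisfying syn → ack: {q0, q1, q2, q3, q4, q6}.
States satisfying EG (syn → ack): {q0, q1, q2, q3, q4, q6}.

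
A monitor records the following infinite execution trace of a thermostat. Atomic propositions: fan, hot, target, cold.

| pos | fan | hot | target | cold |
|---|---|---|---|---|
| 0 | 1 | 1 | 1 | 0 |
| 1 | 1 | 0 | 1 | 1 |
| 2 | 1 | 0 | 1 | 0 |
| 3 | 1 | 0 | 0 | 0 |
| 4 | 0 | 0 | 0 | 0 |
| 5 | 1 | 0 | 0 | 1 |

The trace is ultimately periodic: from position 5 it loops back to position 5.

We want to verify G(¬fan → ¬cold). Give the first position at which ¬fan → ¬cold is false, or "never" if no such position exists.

¬fan → ¬cold holds at every position 0..5, and those are all the positions the trace ever visits, so the invariant G(¬fan → ¬cold) is never violated.

never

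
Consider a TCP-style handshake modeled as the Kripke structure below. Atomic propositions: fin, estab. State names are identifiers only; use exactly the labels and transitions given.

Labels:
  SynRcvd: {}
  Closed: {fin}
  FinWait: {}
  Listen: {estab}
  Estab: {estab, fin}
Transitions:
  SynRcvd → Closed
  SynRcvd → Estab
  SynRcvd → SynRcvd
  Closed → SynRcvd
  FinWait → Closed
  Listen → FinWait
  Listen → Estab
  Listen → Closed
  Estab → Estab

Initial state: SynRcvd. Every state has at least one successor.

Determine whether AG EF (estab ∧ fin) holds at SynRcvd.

Satisfied

States satisfying EF (estab ∧ fin): {SynRcvd, Closed, FinWait, Listen, Estab}.
States satisfying AG EF (estab ∧ fin): {SynRcvd, Closed, FinWait, Listen, Estab}.
Every state reachable from SynRcvd satisfies EF (estab ∧ fin).
SynRcvd ∈ Sat(AG EF (estab ∧ fin)).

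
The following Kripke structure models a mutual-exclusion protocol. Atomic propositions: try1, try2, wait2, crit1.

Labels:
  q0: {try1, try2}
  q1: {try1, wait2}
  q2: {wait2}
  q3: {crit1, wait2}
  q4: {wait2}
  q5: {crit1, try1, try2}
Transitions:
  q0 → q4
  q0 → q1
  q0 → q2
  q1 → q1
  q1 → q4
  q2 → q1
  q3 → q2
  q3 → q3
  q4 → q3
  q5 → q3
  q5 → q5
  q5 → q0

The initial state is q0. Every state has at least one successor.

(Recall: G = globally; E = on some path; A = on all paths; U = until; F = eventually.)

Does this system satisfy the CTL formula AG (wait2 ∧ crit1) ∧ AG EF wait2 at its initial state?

States satisfying wait2 ∧ crit1: {q3}.
States satisfying AG (wait2 ∧ crit1): ∅.
States satisfying EF wait2: {q0, q1, q2, q3, q4, q5}.
States satisfying AG EF wait2: {q0, q1, q2, q3, q4, q5}.
States satisfying AG (wait2 ∧ crit1) ∧ AG EF wait2: ∅.
q0 ∉ Sat(AG (wait2 ∧ crit1) ∧ AG EF wait2).

Does not hold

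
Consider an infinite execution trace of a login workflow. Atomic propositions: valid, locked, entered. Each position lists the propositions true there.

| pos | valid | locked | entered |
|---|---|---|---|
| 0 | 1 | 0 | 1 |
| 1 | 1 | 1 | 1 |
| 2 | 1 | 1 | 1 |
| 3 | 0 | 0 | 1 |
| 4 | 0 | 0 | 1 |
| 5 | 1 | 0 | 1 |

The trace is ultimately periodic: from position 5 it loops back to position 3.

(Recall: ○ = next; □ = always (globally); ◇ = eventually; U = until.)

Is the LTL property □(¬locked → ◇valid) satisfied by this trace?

Satisfied

¬locked → ◇valid holds at every position 0..5, and those are all positions ever visited, so □(¬locked → ◇valid) holds.
Positions where ¬locked holds: 0, 3, 4, 5.
Check ◇valid at each: 0→ok, 3→ok, 4→ok, 5→ok.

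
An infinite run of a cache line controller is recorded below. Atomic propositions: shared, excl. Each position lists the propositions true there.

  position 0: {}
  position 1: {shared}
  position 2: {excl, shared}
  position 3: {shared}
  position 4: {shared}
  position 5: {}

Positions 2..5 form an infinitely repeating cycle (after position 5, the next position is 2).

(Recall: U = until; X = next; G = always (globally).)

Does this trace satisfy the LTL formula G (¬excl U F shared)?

Yes

¬excl U F shared holds at every position 0..5, and those are all positions ever visited, so G (¬excl U F shared) holds.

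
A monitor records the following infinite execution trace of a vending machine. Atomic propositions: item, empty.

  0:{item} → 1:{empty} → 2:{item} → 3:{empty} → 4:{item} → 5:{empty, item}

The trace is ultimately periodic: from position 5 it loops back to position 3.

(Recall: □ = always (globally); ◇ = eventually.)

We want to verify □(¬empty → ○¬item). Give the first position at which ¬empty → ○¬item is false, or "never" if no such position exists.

4

Check ¬empty → ○¬item at each position in order: 0 ✓, 1 ✓, 2 ✓, 3 ✓.
At position 4 the labels are {item} and the next position 5 has {empty, item}, so ¬empty → ○¬item is false there. This is the first violation.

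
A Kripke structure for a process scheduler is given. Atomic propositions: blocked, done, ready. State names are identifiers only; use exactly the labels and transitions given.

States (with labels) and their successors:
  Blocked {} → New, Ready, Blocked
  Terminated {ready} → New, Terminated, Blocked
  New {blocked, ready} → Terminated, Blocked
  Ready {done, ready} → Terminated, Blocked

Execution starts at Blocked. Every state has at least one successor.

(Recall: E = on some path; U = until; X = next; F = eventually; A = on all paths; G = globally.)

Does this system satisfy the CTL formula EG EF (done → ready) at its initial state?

Holds

States satisfying EF (done → ready): {Blocked, Terminated, New, Ready}.
States satisfying EG EF (done → ready): {Blocked, Terminated, New, Ready}.
Blocked ∈ Sat(EG EF (done → ready)).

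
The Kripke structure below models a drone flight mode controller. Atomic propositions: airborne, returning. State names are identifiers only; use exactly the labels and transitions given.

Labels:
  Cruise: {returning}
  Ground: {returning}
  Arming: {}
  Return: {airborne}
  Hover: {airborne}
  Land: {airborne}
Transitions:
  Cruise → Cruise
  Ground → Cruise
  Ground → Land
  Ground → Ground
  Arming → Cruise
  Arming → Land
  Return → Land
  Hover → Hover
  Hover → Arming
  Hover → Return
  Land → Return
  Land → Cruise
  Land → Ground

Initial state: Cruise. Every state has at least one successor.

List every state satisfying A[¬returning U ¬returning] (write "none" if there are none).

States satisfying ¬returning: {Arming, Return, Hover, Land}.
States satisfying A[¬returning U ¬returning]: {Arming, Return, Hover, Land}.

{Arming, Return, Hover, Land}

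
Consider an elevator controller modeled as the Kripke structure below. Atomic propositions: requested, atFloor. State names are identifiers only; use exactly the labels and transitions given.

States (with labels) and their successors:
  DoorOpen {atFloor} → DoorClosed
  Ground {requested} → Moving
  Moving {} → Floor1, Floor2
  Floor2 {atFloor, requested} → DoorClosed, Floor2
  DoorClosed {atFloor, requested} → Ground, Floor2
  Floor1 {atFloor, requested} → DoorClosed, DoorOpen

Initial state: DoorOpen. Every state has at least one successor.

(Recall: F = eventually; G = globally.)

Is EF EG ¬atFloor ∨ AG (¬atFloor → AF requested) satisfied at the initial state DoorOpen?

Holds

States satisfying EG ¬atFloor: ∅.
States satisfying EF EG ¬atFloor: ∅.
States satisfying ¬atFloor → AF requested: {DoorOpen, Ground, Moving, Floor2, DoorClosed, Floor1}.
States satisfying AG (¬atFloor → AF requested): {DoorOpen, Ground, Moving, Floor2, DoorClosed, Floor1}.
States satisfying EF EG ¬atFloor ∨ AG (¬atFloor → AF requested): {DoorOpen, Ground, Moving, Floor2, DoorClosed, Floor1}.
DoorOpen ∈ Sat(EF EG ¬atFloor ∨ AG (¬atFloor → AF requested)).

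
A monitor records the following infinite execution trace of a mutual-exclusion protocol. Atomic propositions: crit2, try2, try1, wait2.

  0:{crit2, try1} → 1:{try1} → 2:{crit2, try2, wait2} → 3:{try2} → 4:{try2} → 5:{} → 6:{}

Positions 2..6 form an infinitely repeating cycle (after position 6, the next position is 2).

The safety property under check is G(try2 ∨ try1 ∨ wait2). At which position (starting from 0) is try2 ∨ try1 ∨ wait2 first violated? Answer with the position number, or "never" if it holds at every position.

5

Check try2 ∨ try1 ∨ wait2 at each position in order: 0 ✓, 1 ✓, 2 ✓, 3 ✓, 4 ✓.
At position 5 the labels are {}, so try2 ∨ try1 ∨ wait2 is false there. This is the first violation.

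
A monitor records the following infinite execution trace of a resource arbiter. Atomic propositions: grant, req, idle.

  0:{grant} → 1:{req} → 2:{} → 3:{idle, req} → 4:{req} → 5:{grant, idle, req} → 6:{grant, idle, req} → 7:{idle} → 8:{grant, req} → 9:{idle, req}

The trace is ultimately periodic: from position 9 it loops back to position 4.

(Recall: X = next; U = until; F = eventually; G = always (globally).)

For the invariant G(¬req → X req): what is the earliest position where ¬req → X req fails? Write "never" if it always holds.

¬req → X req holds at every position 0..9, and those are all the positions the trace ever visits, so the invariant G(¬req → X req) is never violated.

never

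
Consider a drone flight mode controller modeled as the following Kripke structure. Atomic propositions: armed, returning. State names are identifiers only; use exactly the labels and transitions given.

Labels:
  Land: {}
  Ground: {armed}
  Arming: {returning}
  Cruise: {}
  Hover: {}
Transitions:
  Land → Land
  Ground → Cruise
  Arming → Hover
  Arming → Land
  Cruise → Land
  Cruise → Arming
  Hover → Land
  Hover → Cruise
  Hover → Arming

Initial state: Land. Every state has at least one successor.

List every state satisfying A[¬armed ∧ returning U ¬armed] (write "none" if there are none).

{Land, Arming, Cruise, Hover}

States satisfying ¬armed ∧ returning: {Arming}.
States satisfying ¬armed: {Land, Arming, Cruise, Hover}.
States satisfying A[¬armed ∧ returning U ¬armed]: {Land, Arming, Cruise, Hover}.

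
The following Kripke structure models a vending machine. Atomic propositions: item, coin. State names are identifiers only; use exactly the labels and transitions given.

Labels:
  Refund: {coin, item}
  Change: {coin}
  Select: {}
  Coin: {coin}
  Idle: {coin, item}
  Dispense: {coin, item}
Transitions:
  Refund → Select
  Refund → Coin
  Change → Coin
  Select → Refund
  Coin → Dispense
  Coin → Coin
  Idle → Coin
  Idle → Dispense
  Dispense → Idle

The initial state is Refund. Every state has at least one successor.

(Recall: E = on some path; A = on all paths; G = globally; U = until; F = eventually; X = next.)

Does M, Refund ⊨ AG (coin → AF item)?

Violated

States satisfying coin → AF item: {Refund, Select, Idle, Dispense}.
States satisfying AG (coin → AF item): ∅.
Coin is reachable from Refund and violates coin → AF item, so AG fails at Refund.
Refund ∉ Sat(AG (coin → AF item)).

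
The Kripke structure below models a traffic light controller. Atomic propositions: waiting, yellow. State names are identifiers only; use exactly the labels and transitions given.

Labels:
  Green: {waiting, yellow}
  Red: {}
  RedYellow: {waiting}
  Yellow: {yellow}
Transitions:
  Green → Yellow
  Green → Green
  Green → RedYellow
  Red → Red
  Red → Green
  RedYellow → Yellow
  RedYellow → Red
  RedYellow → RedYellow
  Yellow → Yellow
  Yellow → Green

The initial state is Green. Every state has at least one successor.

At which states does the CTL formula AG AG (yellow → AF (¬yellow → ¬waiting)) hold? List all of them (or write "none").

States satisfying AG (yellow → AF (¬yellow → ¬waiting)): {Green, Red, RedYellow, Yellow}.
States satisfying AG AG (yellow → AF (¬yellow → ¬waiting)): {Green, Red, RedYellow, Yellow}.

{Green, Red, RedYellow, Yellow}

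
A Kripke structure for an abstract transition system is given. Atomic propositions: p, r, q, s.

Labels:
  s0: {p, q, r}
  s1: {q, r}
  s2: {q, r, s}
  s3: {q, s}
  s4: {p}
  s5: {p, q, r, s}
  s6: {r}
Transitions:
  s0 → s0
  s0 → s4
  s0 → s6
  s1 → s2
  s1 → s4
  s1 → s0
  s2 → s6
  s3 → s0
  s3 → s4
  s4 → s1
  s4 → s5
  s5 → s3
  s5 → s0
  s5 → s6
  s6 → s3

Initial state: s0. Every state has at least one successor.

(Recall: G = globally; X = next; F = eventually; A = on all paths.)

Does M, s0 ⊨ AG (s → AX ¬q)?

States satisfying s → AX ¬q: {s0, s1, s2, s4, s6}.
States satisfying AG (s → AX ¬q): ∅.
s3 is reachable from s0 and violates s → AX ¬q, so AG fails at s0.
s0 ∉ Sat(AG (s → AX ¬q)).

Violated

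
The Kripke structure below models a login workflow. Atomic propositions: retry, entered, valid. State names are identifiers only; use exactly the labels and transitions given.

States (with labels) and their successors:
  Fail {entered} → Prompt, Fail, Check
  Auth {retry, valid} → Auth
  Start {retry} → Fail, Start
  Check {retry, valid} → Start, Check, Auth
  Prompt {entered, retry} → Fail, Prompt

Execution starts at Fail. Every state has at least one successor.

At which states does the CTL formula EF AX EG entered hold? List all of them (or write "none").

States satisfying AX EG entered: {Prompt}.
States satisfying EF AX EG entered: {Fail, Start, Check, Prompt}.

{Fail, Start, Check, Prompt}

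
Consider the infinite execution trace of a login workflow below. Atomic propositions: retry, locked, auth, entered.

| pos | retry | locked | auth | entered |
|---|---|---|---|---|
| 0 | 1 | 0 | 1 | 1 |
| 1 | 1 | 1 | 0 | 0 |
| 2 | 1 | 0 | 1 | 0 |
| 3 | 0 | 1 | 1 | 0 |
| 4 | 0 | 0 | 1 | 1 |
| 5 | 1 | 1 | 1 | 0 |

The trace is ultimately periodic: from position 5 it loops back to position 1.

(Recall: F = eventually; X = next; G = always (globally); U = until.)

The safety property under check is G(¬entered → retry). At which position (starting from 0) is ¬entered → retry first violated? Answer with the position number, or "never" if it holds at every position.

Check ¬entered → retry at each position in order: 0 ✓, 1 ✓, 2 ✓.
At position 3 the labels are {auth, locked}, so ¬entered → retry is false there. This is the first violation.

3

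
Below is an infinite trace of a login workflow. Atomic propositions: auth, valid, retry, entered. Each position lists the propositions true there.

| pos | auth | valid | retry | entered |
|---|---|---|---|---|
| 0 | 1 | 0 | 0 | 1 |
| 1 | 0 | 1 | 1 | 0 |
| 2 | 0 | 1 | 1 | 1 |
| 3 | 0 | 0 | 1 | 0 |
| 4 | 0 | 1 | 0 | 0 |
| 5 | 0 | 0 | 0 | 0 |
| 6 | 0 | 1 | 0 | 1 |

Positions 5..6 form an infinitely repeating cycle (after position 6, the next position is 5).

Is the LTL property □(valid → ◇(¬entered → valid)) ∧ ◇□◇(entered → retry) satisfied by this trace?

Holds

valid → ◇(¬entered → valid) holds at every position 0..6, and those are all positions ever visited, so □(valid → ◇(¬entered → valid)) holds.
Positions where valid holds: 1, 2, 4, 6.
Check ◇(¬entered → valid) at each: 1→ok, 2→ok, 4→ok, 6→ok.
□◇(entered → retry) holds at position 0, which is reachable from 0, so ◇□◇(entered → retry) holds.
At position 0: □(valid → ◇(¬entered → valid)) is true; ◇□◇(entered → retry) is true; so □(valid → ◇(¬entered → valid)) ∧ ◇□◇(entered → retry) is true.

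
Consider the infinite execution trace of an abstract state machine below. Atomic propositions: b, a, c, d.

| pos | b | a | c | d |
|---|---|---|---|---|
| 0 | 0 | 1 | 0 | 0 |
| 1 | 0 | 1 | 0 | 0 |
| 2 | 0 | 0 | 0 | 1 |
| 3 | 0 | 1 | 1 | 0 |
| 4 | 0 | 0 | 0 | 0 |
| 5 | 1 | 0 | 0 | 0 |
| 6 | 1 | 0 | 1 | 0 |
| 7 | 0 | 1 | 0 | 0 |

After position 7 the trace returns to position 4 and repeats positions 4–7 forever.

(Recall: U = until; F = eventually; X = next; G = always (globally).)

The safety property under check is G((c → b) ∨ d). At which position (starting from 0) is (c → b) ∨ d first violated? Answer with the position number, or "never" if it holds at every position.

Check (c → b) ∨ d at each position in order: 0 ✓, 1 ✓, 2 ✓.
At position 3 the labels are {a, c}, so (c → b) ∨ d is false there. This is the first violation.

3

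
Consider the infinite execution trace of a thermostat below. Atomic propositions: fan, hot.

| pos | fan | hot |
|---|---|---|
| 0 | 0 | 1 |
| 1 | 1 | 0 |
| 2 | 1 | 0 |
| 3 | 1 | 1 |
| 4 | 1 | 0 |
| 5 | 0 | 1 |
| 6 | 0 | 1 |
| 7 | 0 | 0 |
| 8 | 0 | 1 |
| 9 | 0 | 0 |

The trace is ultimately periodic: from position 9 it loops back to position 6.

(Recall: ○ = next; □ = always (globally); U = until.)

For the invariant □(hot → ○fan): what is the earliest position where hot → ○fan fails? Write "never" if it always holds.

Check hot → ○fan at each position in order: 0 ✓, 1 ✓, 2 ✓, 3 ✓, 4 ✓.
At position 5 the labels are {hot} and the next position 6 has {hot}, so hot → ○fan is false there. This is the first violation.

5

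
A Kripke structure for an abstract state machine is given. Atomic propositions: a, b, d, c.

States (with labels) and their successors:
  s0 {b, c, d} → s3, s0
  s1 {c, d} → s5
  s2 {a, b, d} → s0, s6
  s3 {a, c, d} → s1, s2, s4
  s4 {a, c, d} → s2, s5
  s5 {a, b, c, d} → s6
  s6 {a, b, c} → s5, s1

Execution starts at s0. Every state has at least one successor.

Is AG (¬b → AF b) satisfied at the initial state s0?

States satisfying ¬b → AF b: {s0, s1, s2, s3, s4, s5, s6}.
States satisfying AG (¬b → AF b): {s0, s1, s2, s3, s4, s5, s6}.
Every state reachable from s0 satisfies ¬b → AF b.
s0 ∈ Sat(AG (¬b → AF b)).

Holds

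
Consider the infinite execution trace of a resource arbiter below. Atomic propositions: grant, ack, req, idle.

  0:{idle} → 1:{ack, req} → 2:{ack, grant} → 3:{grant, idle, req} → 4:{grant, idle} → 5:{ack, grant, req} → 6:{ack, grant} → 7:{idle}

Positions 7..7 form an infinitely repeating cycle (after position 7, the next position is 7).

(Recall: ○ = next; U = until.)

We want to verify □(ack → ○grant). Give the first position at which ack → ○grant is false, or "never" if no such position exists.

6

Check ack → ○grant at each position in order: 0 ✓, 1 ✓, 2 ✓, 3 ✓, 4 ✓, 5 ✓.
At position 6 the labels are {ack, grant} and the next position 7 has {idle}, so ack → ○grant is false there. This is the first violation.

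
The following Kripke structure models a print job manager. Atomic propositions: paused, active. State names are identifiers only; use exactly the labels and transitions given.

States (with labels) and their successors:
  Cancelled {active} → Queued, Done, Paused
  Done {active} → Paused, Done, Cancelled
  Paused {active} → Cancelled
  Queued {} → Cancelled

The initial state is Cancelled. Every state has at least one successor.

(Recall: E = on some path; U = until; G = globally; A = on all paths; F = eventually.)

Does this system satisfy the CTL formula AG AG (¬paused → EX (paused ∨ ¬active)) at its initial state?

States satisfying AG (¬paused → EX (paused ∨ ¬active)): ∅.
States satisfying AG AG (¬paused → EX (paused ∨ ¬active)): ∅.
Cancelled is reachable from Cancelled and violates AG (¬paused → EX (paused ∨ ¬active)), so AG fails at Cancelled.
Cancelled ∉ Sat(AG AG (¬paused → EX (paused ∨ ¬active))).

Does not hold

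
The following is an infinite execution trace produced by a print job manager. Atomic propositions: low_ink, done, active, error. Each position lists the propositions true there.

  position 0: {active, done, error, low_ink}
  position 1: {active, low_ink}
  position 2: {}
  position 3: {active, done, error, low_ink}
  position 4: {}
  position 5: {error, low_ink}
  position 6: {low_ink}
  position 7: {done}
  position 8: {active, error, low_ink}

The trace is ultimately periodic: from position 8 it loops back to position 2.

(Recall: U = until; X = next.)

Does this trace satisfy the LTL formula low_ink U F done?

Walking from position 0: F done first holds at position 0, and low_ink holds at every earlier position along the way, so low_ink U F done holds.

Holds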